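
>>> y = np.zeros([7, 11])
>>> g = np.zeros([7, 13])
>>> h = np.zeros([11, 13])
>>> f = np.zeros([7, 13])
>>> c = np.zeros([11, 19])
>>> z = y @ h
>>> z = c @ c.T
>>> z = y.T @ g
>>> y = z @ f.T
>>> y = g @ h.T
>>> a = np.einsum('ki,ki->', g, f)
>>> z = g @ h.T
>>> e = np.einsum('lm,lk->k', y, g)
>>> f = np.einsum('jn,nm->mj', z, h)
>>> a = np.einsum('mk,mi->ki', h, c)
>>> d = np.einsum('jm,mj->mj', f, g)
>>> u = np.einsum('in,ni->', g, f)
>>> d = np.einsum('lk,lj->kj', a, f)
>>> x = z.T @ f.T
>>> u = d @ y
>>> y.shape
(7, 11)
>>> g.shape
(7, 13)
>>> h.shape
(11, 13)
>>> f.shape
(13, 7)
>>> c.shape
(11, 19)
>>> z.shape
(7, 11)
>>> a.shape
(13, 19)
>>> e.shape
(13,)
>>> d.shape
(19, 7)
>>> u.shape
(19, 11)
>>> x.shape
(11, 13)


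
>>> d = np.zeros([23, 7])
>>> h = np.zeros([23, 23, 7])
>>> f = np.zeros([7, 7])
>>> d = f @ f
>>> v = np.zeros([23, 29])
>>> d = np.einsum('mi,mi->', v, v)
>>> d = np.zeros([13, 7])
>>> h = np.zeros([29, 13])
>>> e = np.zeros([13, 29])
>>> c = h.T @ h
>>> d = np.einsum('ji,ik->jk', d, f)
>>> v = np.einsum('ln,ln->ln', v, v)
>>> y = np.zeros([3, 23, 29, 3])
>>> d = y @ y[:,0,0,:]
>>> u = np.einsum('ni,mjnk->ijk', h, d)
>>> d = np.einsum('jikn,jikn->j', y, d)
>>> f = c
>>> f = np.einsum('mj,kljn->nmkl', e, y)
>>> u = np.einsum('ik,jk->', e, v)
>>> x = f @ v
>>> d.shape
(3,)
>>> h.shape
(29, 13)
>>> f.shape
(3, 13, 3, 23)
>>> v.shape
(23, 29)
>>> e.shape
(13, 29)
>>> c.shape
(13, 13)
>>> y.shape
(3, 23, 29, 3)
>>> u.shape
()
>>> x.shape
(3, 13, 3, 29)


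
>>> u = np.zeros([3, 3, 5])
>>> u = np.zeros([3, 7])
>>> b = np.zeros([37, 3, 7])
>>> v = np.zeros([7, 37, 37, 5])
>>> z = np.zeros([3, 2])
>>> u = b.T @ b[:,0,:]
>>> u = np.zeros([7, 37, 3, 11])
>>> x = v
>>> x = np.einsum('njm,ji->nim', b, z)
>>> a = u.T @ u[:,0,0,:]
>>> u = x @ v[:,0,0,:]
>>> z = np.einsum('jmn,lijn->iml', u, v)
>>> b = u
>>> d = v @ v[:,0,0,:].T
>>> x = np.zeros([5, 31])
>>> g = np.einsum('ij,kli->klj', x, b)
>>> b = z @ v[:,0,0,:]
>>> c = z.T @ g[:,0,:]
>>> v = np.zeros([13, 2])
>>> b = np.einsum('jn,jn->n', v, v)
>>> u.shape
(37, 2, 5)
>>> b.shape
(2,)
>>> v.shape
(13, 2)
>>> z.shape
(37, 2, 7)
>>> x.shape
(5, 31)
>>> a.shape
(11, 3, 37, 11)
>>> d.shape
(7, 37, 37, 7)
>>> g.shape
(37, 2, 31)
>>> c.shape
(7, 2, 31)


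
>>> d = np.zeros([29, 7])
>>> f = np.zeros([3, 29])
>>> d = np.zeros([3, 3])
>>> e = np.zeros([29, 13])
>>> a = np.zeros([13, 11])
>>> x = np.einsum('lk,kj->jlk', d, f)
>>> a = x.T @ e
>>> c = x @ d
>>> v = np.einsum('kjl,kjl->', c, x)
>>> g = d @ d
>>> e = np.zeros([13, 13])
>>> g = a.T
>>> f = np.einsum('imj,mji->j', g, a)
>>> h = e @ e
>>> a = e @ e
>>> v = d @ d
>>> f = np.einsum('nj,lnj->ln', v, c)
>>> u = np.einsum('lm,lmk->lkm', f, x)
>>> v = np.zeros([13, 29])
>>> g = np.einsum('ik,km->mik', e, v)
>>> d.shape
(3, 3)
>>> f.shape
(29, 3)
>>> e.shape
(13, 13)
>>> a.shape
(13, 13)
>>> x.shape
(29, 3, 3)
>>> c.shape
(29, 3, 3)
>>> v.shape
(13, 29)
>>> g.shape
(29, 13, 13)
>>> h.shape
(13, 13)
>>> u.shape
(29, 3, 3)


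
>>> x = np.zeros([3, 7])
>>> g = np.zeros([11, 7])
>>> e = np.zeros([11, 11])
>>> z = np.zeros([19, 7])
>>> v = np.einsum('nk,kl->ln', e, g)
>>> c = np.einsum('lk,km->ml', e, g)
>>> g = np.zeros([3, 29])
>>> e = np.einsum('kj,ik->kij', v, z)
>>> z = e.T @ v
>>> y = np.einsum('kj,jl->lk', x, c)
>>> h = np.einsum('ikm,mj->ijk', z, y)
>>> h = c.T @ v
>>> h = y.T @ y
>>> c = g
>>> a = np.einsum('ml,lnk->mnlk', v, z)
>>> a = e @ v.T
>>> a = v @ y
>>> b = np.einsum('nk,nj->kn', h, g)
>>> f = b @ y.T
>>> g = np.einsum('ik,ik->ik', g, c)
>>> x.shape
(3, 7)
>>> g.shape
(3, 29)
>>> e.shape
(7, 19, 11)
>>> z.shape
(11, 19, 11)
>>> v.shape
(7, 11)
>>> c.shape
(3, 29)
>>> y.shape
(11, 3)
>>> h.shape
(3, 3)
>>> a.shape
(7, 3)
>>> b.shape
(3, 3)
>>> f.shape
(3, 11)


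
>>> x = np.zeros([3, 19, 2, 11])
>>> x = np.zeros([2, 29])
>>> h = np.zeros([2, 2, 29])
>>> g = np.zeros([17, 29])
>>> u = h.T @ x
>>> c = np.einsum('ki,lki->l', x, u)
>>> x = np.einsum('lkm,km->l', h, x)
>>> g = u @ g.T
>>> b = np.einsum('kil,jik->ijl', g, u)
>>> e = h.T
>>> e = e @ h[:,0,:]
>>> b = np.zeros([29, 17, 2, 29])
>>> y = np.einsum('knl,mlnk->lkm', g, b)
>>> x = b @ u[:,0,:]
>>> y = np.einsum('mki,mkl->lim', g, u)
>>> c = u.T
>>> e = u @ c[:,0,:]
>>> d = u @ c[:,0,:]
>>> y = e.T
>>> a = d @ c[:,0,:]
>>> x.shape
(29, 17, 2, 29)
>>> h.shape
(2, 2, 29)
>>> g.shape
(29, 2, 17)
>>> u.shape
(29, 2, 29)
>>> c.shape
(29, 2, 29)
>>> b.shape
(29, 17, 2, 29)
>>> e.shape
(29, 2, 29)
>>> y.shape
(29, 2, 29)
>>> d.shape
(29, 2, 29)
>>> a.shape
(29, 2, 29)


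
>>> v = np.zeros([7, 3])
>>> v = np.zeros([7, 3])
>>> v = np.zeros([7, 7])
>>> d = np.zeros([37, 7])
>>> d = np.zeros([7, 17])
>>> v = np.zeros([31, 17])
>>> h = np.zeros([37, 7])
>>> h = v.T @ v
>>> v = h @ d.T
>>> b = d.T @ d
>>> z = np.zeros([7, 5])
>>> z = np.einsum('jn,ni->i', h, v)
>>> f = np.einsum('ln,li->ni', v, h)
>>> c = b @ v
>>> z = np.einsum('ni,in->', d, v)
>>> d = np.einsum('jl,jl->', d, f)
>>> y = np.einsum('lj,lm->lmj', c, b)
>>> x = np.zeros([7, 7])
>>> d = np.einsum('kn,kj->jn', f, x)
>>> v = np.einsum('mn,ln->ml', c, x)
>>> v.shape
(17, 7)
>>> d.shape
(7, 17)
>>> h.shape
(17, 17)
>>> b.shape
(17, 17)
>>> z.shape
()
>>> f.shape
(7, 17)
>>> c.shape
(17, 7)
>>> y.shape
(17, 17, 7)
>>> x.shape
(7, 7)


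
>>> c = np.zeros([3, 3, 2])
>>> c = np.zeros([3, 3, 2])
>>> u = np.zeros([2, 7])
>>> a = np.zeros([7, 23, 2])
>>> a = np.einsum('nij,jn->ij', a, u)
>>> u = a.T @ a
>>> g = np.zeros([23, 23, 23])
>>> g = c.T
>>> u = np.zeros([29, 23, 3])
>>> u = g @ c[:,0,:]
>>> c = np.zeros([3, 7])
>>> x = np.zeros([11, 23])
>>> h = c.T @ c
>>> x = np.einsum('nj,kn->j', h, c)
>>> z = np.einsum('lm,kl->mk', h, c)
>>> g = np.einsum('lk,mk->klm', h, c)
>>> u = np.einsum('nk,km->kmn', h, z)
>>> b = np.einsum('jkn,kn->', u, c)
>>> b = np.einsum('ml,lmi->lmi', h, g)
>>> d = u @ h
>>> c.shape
(3, 7)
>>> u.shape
(7, 3, 7)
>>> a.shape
(23, 2)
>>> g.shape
(7, 7, 3)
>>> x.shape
(7,)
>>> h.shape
(7, 7)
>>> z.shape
(7, 3)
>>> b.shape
(7, 7, 3)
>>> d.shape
(7, 3, 7)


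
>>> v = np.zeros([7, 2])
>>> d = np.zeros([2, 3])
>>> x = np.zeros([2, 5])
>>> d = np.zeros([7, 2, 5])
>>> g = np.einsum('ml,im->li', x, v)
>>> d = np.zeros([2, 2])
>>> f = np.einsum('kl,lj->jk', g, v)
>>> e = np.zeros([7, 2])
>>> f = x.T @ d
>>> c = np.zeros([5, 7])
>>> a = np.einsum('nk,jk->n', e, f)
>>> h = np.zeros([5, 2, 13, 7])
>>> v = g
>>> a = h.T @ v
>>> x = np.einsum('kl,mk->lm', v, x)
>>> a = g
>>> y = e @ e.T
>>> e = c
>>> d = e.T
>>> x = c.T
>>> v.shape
(5, 7)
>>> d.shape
(7, 5)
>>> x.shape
(7, 5)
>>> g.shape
(5, 7)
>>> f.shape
(5, 2)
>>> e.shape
(5, 7)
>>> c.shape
(5, 7)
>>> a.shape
(5, 7)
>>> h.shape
(5, 2, 13, 7)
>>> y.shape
(7, 7)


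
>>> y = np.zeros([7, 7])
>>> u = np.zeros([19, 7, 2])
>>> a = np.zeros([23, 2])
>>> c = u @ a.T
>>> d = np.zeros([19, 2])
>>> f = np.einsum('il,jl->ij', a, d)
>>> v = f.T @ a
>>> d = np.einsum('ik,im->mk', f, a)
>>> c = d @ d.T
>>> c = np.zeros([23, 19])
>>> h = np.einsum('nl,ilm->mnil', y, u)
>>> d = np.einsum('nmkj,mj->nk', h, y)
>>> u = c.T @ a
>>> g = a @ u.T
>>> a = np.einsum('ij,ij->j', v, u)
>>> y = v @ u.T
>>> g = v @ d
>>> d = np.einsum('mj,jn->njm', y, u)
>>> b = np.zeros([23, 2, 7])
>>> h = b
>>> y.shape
(19, 19)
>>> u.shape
(19, 2)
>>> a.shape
(2,)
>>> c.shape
(23, 19)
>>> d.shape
(2, 19, 19)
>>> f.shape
(23, 19)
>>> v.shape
(19, 2)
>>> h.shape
(23, 2, 7)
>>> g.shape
(19, 19)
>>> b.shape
(23, 2, 7)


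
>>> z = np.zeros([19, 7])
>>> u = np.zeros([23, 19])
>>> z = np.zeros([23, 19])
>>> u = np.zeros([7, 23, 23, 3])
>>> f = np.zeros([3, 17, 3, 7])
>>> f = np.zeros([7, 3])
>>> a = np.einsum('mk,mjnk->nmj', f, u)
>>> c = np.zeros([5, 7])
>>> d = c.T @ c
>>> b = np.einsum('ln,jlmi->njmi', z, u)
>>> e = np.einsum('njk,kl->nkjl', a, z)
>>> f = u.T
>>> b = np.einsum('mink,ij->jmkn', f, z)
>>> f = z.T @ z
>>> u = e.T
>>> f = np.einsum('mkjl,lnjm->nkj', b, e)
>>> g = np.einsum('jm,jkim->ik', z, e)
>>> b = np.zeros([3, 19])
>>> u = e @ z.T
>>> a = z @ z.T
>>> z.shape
(23, 19)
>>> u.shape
(23, 23, 7, 23)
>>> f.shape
(23, 3, 7)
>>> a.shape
(23, 23)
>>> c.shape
(5, 7)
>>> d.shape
(7, 7)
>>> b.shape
(3, 19)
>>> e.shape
(23, 23, 7, 19)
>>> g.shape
(7, 23)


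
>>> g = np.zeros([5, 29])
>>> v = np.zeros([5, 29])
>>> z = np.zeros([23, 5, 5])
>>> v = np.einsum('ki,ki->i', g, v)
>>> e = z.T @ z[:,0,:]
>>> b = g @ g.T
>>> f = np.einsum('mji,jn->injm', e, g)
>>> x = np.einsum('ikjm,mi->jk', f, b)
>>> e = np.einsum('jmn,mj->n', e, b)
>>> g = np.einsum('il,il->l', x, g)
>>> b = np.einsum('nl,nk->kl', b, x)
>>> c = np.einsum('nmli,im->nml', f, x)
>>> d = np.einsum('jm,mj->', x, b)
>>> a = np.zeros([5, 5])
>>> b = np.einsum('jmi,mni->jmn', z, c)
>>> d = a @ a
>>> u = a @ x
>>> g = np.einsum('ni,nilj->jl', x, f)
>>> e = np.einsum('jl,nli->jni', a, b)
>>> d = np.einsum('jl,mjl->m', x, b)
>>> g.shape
(5, 5)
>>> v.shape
(29,)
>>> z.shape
(23, 5, 5)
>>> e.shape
(5, 23, 29)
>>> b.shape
(23, 5, 29)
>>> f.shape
(5, 29, 5, 5)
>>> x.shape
(5, 29)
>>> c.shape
(5, 29, 5)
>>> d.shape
(23,)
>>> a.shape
(5, 5)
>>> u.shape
(5, 29)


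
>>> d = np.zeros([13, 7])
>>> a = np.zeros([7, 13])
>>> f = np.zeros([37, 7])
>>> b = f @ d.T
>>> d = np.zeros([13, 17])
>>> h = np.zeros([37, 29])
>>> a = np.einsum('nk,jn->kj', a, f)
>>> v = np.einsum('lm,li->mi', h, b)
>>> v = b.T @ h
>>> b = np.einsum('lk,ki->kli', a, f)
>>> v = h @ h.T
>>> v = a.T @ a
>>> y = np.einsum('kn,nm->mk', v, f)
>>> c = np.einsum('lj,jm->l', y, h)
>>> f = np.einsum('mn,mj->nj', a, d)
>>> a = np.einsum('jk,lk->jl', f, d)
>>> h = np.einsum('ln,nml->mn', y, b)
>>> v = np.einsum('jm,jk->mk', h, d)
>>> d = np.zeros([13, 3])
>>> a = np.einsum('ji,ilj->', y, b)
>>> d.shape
(13, 3)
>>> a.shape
()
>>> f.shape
(37, 17)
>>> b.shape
(37, 13, 7)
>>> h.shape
(13, 37)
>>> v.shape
(37, 17)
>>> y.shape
(7, 37)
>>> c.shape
(7,)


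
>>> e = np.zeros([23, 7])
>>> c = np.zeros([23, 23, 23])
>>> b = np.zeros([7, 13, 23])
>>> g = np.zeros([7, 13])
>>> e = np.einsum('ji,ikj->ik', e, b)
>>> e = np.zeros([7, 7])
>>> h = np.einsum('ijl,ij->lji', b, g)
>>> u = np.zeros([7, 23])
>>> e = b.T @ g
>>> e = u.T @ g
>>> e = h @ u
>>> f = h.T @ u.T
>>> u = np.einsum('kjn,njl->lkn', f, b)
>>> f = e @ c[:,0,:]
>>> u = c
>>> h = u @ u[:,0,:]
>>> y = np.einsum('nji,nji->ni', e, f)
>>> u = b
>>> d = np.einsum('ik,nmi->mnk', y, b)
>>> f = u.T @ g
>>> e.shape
(23, 13, 23)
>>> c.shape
(23, 23, 23)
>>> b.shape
(7, 13, 23)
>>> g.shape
(7, 13)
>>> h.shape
(23, 23, 23)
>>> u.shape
(7, 13, 23)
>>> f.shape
(23, 13, 13)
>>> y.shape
(23, 23)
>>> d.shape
(13, 7, 23)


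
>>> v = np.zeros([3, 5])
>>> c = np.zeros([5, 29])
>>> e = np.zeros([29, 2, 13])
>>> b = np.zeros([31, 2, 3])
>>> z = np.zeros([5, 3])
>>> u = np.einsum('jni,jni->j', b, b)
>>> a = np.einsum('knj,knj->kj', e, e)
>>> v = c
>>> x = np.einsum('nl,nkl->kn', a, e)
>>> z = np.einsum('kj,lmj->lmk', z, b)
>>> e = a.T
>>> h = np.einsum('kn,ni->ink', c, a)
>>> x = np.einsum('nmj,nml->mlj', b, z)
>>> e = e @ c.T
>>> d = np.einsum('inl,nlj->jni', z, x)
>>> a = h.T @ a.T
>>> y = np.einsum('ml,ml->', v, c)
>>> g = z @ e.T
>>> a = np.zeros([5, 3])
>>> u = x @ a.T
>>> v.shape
(5, 29)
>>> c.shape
(5, 29)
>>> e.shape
(13, 5)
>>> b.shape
(31, 2, 3)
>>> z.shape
(31, 2, 5)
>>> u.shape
(2, 5, 5)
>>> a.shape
(5, 3)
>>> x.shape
(2, 5, 3)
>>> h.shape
(13, 29, 5)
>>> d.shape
(3, 2, 31)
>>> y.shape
()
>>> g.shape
(31, 2, 13)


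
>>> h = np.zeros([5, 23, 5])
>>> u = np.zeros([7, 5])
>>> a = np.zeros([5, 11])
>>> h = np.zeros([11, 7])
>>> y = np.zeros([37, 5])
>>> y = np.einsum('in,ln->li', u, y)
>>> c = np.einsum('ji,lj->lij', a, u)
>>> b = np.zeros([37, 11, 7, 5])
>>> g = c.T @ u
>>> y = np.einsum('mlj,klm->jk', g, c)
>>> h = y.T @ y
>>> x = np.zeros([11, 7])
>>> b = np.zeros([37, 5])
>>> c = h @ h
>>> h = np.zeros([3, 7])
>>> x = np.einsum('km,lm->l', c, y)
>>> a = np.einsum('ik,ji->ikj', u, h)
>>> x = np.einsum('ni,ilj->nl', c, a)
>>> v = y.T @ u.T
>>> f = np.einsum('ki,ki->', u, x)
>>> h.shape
(3, 7)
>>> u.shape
(7, 5)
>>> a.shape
(7, 5, 3)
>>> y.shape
(5, 7)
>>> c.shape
(7, 7)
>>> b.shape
(37, 5)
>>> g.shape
(5, 11, 5)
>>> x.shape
(7, 5)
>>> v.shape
(7, 7)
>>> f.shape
()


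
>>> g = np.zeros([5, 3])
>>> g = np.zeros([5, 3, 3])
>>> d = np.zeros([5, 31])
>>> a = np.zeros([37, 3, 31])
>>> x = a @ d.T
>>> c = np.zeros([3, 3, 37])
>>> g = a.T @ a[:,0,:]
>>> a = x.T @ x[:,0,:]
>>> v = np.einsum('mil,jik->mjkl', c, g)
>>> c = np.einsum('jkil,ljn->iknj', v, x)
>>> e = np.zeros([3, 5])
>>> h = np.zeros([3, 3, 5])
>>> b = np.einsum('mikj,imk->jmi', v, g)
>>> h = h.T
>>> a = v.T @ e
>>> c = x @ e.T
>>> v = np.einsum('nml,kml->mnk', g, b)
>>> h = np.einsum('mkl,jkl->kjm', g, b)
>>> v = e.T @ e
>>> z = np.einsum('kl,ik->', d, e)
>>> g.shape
(31, 3, 31)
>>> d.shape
(5, 31)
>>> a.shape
(37, 31, 31, 5)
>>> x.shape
(37, 3, 5)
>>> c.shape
(37, 3, 3)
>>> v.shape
(5, 5)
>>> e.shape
(3, 5)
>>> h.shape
(3, 37, 31)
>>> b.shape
(37, 3, 31)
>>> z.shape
()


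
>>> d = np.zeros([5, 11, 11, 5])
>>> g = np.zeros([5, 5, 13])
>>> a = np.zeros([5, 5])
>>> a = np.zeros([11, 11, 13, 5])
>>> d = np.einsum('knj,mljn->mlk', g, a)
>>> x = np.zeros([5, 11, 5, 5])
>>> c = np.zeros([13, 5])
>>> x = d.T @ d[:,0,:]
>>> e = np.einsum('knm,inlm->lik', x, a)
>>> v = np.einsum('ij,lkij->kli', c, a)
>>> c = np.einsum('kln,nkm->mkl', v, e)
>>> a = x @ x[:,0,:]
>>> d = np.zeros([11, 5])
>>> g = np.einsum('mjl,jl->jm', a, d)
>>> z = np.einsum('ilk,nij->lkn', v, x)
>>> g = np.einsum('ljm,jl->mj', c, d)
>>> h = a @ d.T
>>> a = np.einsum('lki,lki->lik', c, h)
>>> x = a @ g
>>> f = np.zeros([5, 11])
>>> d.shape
(11, 5)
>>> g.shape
(11, 11)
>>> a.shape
(5, 11, 11)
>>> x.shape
(5, 11, 11)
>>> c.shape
(5, 11, 11)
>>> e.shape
(13, 11, 5)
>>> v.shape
(11, 11, 13)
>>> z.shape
(11, 13, 5)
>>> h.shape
(5, 11, 11)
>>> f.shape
(5, 11)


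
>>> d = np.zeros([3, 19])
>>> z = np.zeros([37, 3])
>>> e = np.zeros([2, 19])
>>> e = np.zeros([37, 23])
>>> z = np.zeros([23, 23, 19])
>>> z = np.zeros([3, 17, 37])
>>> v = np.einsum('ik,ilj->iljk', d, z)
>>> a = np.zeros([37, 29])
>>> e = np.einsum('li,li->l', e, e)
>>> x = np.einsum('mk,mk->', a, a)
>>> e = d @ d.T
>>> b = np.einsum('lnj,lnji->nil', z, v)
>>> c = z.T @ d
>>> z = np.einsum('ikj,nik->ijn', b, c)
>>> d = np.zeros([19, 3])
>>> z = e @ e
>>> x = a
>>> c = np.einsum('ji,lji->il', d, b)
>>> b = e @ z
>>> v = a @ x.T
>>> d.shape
(19, 3)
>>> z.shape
(3, 3)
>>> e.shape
(3, 3)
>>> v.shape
(37, 37)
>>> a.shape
(37, 29)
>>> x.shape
(37, 29)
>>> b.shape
(3, 3)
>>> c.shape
(3, 17)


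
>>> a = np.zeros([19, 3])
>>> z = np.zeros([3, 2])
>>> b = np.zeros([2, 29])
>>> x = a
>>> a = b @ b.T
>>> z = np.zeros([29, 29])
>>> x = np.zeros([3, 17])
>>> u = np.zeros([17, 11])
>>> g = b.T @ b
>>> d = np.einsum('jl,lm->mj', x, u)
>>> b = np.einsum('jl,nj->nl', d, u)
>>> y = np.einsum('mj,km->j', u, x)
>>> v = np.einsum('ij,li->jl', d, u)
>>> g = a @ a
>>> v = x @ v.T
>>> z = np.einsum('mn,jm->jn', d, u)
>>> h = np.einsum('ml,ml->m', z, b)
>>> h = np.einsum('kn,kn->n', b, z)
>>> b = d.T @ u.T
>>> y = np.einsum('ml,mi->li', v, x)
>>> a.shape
(2, 2)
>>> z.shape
(17, 3)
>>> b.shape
(3, 17)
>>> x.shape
(3, 17)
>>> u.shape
(17, 11)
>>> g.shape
(2, 2)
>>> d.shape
(11, 3)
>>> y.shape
(3, 17)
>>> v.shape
(3, 3)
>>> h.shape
(3,)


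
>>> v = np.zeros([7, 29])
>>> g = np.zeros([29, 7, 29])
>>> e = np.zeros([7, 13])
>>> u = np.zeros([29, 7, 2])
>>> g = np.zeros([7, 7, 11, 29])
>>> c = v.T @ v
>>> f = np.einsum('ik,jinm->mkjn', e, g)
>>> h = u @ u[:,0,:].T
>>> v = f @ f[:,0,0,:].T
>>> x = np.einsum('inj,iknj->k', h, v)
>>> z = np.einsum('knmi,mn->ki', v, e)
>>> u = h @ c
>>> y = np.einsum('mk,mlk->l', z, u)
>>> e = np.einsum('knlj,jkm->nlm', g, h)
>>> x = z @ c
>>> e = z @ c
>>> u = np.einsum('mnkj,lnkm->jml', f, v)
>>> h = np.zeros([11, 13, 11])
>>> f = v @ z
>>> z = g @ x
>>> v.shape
(29, 13, 7, 29)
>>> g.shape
(7, 7, 11, 29)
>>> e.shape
(29, 29)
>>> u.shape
(11, 29, 29)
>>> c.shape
(29, 29)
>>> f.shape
(29, 13, 7, 29)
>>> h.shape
(11, 13, 11)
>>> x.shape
(29, 29)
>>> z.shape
(7, 7, 11, 29)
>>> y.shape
(7,)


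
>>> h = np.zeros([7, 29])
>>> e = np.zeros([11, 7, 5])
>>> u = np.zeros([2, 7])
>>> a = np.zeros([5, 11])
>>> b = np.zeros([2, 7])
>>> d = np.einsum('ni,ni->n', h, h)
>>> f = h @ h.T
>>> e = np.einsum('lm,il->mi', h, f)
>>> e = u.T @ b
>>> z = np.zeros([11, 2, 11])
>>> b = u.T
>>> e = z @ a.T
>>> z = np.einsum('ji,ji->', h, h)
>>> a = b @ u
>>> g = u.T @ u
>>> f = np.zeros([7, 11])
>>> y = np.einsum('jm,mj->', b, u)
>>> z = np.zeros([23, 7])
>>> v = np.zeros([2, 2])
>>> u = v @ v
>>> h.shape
(7, 29)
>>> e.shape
(11, 2, 5)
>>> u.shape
(2, 2)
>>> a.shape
(7, 7)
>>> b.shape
(7, 2)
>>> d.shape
(7,)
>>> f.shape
(7, 11)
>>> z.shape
(23, 7)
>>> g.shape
(7, 7)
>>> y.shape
()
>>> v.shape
(2, 2)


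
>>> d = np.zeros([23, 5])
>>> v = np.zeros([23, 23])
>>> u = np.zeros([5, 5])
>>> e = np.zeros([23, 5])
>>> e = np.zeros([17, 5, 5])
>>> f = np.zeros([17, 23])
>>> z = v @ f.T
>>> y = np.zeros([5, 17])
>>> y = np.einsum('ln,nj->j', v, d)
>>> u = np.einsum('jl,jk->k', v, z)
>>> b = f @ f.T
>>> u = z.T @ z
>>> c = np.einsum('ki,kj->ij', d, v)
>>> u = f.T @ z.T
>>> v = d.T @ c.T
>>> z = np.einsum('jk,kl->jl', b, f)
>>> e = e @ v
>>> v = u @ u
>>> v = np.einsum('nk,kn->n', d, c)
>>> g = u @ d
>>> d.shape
(23, 5)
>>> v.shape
(23,)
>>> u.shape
(23, 23)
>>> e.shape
(17, 5, 5)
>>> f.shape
(17, 23)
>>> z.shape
(17, 23)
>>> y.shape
(5,)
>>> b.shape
(17, 17)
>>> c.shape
(5, 23)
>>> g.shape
(23, 5)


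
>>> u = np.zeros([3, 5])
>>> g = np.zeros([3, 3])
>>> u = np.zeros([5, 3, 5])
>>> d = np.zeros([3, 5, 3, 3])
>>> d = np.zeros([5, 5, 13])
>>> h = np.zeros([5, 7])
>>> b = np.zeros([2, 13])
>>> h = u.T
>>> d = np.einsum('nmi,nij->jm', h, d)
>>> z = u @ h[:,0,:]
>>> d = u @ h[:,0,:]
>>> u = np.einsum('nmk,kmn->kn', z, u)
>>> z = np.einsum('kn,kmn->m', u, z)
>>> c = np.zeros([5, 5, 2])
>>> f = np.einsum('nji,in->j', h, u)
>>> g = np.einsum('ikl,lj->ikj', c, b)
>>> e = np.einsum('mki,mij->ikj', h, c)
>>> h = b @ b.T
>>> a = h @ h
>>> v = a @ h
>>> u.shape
(5, 5)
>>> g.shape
(5, 5, 13)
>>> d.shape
(5, 3, 5)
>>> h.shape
(2, 2)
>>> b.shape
(2, 13)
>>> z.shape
(3,)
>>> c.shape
(5, 5, 2)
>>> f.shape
(3,)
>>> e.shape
(5, 3, 2)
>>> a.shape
(2, 2)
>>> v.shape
(2, 2)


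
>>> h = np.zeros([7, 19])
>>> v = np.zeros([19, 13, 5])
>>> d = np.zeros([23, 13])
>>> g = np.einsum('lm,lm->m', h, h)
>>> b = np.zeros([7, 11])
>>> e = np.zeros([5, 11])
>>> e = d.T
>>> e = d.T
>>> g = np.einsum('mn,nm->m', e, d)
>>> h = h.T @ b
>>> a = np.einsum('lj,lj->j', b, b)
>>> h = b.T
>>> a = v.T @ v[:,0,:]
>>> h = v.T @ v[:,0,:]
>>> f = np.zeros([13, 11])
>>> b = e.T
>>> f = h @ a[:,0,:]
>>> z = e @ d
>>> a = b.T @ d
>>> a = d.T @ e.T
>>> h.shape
(5, 13, 5)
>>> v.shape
(19, 13, 5)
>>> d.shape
(23, 13)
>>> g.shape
(13,)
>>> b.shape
(23, 13)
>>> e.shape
(13, 23)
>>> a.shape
(13, 13)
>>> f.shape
(5, 13, 5)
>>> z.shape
(13, 13)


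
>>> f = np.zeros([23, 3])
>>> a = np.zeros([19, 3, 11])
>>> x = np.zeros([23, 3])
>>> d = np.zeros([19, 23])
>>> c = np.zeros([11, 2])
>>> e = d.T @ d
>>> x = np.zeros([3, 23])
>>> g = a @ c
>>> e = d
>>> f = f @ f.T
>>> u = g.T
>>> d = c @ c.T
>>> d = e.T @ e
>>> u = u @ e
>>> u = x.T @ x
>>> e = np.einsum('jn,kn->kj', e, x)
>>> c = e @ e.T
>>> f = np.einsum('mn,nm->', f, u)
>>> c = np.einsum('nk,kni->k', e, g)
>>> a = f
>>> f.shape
()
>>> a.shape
()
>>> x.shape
(3, 23)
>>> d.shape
(23, 23)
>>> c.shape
(19,)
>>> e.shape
(3, 19)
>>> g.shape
(19, 3, 2)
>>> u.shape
(23, 23)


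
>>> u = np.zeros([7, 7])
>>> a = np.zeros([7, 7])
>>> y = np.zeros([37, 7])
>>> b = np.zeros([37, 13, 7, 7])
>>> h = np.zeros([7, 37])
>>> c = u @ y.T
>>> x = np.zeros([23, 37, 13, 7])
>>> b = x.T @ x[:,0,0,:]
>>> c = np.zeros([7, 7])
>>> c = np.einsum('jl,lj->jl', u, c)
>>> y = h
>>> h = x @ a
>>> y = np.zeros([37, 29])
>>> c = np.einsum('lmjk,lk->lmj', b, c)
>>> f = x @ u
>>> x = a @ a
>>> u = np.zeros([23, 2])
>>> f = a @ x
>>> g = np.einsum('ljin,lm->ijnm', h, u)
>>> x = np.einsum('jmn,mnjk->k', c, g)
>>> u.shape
(23, 2)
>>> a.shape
(7, 7)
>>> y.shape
(37, 29)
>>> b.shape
(7, 13, 37, 7)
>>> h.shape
(23, 37, 13, 7)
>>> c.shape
(7, 13, 37)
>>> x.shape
(2,)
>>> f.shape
(7, 7)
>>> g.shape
(13, 37, 7, 2)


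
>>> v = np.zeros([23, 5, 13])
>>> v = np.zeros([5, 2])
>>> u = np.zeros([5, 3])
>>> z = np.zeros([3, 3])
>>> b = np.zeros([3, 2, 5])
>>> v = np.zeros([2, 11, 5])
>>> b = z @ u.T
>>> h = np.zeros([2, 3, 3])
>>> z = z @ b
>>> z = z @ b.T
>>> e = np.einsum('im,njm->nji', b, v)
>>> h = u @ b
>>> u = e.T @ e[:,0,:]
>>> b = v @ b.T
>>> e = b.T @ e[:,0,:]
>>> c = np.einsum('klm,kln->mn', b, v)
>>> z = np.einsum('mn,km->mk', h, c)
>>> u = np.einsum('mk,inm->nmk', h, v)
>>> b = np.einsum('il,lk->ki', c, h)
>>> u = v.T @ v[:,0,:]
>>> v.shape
(2, 11, 5)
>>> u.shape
(5, 11, 5)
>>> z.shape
(5, 3)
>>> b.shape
(5, 3)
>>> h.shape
(5, 5)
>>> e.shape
(3, 11, 3)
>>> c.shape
(3, 5)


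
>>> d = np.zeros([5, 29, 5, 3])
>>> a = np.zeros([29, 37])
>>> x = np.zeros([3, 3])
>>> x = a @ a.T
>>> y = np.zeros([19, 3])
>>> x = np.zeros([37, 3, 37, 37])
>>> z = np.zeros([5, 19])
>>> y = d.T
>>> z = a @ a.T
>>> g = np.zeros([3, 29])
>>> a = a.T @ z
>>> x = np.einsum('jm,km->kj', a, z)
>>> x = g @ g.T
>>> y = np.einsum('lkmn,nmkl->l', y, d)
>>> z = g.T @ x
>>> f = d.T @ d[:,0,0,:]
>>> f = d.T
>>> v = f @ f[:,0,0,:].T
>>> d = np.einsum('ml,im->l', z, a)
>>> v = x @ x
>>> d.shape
(3,)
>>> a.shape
(37, 29)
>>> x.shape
(3, 3)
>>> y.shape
(3,)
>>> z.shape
(29, 3)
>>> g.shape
(3, 29)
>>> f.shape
(3, 5, 29, 5)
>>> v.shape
(3, 3)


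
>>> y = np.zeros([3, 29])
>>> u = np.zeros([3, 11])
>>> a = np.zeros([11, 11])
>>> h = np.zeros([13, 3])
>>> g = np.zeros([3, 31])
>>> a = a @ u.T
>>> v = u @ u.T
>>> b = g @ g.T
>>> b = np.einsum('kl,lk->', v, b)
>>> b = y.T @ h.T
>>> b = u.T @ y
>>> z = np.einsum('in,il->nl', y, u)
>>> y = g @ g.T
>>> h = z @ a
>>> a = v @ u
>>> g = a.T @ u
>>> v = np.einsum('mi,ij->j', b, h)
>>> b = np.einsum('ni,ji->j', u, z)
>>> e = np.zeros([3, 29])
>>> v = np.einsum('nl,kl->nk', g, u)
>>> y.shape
(3, 3)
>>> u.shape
(3, 11)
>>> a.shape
(3, 11)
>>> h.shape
(29, 3)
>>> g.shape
(11, 11)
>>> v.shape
(11, 3)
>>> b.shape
(29,)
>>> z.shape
(29, 11)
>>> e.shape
(3, 29)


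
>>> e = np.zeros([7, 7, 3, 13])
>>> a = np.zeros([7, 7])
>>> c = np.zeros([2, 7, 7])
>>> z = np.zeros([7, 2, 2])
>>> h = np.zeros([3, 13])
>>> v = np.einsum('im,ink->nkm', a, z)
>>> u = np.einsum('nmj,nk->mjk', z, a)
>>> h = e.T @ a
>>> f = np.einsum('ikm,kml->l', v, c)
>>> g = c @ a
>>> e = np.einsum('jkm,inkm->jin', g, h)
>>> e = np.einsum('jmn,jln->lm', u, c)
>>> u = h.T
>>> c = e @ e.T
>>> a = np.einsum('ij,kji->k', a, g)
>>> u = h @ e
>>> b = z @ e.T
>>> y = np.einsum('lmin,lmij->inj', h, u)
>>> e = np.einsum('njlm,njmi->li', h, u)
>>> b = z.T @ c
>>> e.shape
(7, 2)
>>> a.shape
(2,)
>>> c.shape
(7, 7)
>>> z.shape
(7, 2, 2)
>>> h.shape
(13, 3, 7, 7)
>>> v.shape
(2, 2, 7)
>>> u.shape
(13, 3, 7, 2)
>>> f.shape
(7,)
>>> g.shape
(2, 7, 7)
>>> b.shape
(2, 2, 7)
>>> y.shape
(7, 7, 2)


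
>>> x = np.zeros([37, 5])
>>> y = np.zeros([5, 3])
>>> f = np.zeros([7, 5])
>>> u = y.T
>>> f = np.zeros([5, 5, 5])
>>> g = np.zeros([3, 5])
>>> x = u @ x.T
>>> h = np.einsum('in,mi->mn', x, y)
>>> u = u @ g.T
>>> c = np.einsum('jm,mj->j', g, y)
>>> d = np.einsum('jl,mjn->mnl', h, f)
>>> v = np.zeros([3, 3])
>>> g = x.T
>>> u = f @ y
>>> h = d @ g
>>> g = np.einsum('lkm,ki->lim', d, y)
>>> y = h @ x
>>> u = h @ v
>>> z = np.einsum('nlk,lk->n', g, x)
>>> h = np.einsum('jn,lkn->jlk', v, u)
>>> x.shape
(3, 37)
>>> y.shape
(5, 5, 37)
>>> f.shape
(5, 5, 5)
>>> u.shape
(5, 5, 3)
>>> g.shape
(5, 3, 37)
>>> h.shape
(3, 5, 5)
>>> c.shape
(3,)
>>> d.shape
(5, 5, 37)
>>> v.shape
(3, 3)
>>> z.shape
(5,)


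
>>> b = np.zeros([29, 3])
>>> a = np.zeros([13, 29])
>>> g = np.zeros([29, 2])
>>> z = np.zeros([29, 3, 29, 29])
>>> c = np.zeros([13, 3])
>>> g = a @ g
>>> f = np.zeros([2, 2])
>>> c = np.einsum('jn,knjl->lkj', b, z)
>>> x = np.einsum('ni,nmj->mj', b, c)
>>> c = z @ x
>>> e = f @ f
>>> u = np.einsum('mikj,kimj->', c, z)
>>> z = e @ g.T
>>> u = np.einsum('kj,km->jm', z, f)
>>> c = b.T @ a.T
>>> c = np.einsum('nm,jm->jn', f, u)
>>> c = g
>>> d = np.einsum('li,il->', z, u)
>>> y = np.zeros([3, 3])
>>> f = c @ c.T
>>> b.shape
(29, 3)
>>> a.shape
(13, 29)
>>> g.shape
(13, 2)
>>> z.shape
(2, 13)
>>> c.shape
(13, 2)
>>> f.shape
(13, 13)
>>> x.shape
(29, 29)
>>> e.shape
(2, 2)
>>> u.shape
(13, 2)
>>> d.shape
()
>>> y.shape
(3, 3)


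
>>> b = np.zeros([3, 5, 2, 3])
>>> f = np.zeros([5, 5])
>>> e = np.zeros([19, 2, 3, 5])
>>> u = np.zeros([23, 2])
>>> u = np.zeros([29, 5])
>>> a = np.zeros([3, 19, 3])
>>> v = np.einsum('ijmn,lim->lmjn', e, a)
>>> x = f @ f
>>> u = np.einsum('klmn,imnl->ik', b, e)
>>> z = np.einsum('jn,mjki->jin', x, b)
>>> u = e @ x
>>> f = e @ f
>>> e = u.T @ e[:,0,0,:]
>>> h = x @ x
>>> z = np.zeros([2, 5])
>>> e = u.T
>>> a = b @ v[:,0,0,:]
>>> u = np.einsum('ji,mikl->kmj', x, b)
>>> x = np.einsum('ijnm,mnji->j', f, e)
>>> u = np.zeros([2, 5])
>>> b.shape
(3, 5, 2, 3)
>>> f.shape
(19, 2, 3, 5)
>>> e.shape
(5, 3, 2, 19)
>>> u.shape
(2, 5)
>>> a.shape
(3, 5, 2, 5)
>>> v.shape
(3, 3, 2, 5)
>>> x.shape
(2,)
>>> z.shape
(2, 5)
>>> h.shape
(5, 5)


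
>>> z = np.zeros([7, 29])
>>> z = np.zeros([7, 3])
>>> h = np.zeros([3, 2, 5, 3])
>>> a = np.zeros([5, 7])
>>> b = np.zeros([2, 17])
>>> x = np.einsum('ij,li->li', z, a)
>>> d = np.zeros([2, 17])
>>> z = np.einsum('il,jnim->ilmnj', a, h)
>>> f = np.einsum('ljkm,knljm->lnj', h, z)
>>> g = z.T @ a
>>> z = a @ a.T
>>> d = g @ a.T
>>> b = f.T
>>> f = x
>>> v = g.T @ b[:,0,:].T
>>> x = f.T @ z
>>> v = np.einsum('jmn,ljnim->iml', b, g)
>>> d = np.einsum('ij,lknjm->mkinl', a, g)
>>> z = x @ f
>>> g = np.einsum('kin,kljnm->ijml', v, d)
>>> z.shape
(7, 7)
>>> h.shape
(3, 2, 5, 3)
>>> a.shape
(5, 7)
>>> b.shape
(2, 7, 3)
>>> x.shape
(7, 5)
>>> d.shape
(7, 2, 5, 3, 3)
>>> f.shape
(5, 7)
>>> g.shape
(7, 5, 3, 2)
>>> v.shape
(7, 7, 3)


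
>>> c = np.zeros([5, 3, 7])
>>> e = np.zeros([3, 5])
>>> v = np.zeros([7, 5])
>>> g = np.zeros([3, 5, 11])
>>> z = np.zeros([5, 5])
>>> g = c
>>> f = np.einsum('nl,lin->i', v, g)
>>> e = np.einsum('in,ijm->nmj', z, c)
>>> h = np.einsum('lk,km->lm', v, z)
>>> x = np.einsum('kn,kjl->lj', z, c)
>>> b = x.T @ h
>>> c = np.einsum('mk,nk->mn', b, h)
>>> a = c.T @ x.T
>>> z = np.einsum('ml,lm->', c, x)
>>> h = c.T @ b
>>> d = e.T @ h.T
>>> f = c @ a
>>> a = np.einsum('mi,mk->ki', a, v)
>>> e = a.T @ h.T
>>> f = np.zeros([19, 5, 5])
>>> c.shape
(3, 7)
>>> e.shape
(7, 7)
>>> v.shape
(7, 5)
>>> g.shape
(5, 3, 7)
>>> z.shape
()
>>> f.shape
(19, 5, 5)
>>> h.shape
(7, 5)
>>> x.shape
(7, 3)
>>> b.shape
(3, 5)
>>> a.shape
(5, 7)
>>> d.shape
(3, 7, 7)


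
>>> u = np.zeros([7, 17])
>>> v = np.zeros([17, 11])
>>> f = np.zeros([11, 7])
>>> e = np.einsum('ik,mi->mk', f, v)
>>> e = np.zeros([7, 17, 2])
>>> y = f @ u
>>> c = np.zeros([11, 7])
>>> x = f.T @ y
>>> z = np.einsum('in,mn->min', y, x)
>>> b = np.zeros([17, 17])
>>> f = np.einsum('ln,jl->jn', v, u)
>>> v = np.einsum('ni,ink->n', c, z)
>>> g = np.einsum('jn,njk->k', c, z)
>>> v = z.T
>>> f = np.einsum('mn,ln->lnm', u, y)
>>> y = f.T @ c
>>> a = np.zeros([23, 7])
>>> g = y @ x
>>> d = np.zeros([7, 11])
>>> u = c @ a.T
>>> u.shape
(11, 23)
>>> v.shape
(17, 11, 7)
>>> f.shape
(11, 17, 7)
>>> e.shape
(7, 17, 2)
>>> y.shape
(7, 17, 7)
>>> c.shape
(11, 7)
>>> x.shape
(7, 17)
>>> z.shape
(7, 11, 17)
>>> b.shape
(17, 17)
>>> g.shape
(7, 17, 17)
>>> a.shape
(23, 7)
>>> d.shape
(7, 11)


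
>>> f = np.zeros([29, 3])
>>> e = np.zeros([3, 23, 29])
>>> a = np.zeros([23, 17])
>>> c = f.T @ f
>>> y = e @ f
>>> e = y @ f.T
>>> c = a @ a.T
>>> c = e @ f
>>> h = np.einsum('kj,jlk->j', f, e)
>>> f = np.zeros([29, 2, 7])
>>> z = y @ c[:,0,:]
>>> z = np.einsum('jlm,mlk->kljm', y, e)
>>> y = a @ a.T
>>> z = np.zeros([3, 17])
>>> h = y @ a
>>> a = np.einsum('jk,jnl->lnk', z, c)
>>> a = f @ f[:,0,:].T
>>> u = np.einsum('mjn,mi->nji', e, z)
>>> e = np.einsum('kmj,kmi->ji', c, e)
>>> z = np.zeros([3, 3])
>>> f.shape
(29, 2, 7)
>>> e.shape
(3, 29)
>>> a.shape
(29, 2, 29)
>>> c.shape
(3, 23, 3)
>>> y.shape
(23, 23)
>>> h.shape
(23, 17)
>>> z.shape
(3, 3)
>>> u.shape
(29, 23, 17)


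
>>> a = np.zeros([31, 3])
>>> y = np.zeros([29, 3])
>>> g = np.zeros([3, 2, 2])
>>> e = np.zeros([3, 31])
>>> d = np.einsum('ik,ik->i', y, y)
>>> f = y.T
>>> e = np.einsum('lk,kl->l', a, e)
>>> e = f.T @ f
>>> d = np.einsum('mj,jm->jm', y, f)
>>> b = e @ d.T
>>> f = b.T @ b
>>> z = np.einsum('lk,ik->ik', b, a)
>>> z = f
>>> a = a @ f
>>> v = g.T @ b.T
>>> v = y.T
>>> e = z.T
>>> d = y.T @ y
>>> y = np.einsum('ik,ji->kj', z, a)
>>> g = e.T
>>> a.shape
(31, 3)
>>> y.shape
(3, 31)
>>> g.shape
(3, 3)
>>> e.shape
(3, 3)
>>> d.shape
(3, 3)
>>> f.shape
(3, 3)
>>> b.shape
(29, 3)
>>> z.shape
(3, 3)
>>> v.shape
(3, 29)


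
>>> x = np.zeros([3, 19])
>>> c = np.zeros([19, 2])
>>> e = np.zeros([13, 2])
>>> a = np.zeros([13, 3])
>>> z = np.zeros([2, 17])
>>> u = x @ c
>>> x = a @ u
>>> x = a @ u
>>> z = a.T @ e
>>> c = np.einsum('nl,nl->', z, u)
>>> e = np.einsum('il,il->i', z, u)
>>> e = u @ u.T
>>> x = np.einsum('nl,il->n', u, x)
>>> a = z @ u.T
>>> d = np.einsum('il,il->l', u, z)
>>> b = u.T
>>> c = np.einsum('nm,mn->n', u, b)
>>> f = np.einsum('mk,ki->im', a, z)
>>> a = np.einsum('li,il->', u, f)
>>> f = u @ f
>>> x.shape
(3,)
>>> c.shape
(3,)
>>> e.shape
(3, 3)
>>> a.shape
()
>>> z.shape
(3, 2)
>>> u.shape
(3, 2)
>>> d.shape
(2,)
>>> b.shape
(2, 3)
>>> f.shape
(3, 3)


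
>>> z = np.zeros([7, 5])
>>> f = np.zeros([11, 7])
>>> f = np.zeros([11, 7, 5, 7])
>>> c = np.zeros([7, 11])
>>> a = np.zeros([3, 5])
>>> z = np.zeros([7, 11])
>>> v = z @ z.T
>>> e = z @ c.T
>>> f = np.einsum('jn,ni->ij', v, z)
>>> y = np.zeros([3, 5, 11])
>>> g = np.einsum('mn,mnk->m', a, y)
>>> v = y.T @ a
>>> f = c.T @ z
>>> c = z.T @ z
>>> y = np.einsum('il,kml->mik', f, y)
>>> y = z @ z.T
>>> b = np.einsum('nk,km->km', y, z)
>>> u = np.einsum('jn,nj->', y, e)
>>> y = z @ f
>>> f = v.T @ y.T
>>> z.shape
(7, 11)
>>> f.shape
(5, 5, 7)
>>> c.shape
(11, 11)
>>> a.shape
(3, 5)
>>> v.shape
(11, 5, 5)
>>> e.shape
(7, 7)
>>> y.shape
(7, 11)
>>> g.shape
(3,)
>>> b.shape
(7, 11)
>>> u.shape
()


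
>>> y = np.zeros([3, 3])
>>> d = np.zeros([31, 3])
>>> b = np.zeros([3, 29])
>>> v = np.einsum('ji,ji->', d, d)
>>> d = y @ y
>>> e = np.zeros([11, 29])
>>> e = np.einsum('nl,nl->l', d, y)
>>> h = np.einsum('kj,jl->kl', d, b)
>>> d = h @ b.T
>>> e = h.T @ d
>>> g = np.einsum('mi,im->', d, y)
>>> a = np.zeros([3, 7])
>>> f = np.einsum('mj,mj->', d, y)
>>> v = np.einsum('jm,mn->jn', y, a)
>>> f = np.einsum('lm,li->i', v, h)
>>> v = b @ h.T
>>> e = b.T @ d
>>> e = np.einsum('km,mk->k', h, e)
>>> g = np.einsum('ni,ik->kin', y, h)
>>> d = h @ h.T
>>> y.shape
(3, 3)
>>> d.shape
(3, 3)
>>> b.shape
(3, 29)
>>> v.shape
(3, 3)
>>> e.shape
(3,)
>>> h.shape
(3, 29)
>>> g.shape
(29, 3, 3)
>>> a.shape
(3, 7)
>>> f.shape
(29,)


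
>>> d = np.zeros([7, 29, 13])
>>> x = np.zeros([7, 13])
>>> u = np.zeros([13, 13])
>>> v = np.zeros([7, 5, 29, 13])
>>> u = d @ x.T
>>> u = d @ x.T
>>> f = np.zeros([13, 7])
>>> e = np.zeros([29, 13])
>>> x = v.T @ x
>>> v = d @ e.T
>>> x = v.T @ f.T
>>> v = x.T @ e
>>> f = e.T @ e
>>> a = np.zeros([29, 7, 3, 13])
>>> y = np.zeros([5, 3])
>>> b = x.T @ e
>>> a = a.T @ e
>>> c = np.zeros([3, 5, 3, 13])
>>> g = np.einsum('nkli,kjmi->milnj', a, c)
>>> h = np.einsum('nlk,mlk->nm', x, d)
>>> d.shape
(7, 29, 13)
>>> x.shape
(29, 29, 13)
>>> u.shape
(7, 29, 7)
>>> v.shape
(13, 29, 13)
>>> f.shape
(13, 13)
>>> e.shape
(29, 13)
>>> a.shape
(13, 3, 7, 13)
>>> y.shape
(5, 3)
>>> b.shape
(13, 29, 13)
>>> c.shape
(3, 5, 3, 13)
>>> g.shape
(3, 13, 7, 13, 5)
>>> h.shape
(29, 7)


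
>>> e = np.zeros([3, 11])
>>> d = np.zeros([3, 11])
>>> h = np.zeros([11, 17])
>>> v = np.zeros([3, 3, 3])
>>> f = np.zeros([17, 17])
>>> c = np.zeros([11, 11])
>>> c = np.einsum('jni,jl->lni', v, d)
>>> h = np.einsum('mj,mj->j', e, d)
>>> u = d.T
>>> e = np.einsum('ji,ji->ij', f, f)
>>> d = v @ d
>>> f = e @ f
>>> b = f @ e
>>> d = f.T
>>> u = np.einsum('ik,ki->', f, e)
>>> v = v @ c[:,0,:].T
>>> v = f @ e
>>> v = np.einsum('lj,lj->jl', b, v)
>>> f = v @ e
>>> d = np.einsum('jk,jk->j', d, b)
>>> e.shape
(17, 17)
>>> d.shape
(17,)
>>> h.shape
(11,)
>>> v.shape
(17, 17)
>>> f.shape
(17, 17)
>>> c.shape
(11, 3, 3)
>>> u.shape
()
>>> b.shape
(17, 17)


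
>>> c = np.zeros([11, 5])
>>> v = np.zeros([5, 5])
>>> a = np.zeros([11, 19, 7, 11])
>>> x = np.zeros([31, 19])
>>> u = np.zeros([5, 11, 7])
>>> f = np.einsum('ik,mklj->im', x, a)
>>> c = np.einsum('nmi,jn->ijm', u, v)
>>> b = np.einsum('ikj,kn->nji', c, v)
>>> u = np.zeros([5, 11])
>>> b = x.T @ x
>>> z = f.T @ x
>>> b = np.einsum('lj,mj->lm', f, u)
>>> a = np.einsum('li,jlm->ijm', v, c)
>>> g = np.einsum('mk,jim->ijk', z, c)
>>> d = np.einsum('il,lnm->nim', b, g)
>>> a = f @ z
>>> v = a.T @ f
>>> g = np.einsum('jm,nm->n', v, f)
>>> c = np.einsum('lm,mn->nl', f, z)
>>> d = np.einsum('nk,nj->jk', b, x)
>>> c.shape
(19, 31)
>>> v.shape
(19, 11)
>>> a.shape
(31, 19)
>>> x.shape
(31, 19)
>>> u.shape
(5, 11)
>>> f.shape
(31, 11)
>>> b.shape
(31, 5)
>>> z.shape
(11, 19)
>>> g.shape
(31,)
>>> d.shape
(19, 5)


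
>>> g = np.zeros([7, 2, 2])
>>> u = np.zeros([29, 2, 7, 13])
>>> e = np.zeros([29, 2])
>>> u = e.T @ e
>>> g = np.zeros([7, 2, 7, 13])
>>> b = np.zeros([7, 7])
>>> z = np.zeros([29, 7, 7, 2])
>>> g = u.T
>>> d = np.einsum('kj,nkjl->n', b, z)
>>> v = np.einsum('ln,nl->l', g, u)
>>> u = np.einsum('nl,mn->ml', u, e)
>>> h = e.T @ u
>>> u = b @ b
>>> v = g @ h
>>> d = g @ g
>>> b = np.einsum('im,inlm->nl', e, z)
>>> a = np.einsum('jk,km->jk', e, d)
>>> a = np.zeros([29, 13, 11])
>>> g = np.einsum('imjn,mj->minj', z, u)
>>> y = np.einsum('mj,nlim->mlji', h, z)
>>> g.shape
(7, 29, 2, 7)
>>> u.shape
(7, 7)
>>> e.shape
(29, 2)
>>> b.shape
(7, 7)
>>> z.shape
(29, 7, 7, 2)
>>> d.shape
(2, 2)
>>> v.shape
(2, 2)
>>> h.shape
(2, 2)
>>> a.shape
(29, 13, 11)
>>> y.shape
(2, 7, 2, 7)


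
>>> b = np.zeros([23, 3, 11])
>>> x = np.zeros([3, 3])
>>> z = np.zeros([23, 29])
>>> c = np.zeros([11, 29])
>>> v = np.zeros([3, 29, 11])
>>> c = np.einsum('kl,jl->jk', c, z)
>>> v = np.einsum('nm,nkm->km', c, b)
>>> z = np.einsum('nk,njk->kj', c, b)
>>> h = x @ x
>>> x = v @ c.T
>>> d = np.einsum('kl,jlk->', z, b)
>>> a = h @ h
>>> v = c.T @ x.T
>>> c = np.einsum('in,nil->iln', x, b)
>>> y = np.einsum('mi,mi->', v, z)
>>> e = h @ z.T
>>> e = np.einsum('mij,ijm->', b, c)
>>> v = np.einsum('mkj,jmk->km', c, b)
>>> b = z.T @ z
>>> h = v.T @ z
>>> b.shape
(3, 3)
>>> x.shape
(3, 23)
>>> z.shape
(11, 3)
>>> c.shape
(3, 11, 23)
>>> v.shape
(11, 3)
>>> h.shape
(3, 3)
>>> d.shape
()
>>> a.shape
(3, 3)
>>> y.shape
()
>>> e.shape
()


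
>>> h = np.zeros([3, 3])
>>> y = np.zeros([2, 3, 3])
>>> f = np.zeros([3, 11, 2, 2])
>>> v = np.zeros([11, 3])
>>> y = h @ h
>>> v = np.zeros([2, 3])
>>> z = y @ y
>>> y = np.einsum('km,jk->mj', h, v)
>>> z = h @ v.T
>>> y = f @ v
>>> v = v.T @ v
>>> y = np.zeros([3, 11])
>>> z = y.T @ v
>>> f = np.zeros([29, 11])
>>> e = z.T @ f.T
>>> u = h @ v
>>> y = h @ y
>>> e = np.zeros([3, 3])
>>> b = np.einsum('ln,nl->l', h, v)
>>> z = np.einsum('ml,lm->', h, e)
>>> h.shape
(3, 3)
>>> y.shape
(3, 11)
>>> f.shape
(29, 11)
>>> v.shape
(3, 3)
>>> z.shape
()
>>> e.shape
(3, 3)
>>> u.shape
(3, 3)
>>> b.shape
(3,)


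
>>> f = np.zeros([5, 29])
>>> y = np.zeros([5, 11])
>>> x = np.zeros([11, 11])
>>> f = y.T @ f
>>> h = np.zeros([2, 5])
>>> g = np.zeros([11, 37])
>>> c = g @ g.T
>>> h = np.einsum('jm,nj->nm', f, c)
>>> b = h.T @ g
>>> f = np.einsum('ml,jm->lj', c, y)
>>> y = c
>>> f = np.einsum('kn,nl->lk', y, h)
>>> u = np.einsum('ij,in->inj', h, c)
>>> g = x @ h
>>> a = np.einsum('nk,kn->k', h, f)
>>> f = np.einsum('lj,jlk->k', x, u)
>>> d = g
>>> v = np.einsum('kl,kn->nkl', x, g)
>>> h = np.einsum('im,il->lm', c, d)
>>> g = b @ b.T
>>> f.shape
(29,)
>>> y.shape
(11, 11)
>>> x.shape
(11, 11)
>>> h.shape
(29, 11)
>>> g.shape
(29, 29)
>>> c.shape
(11, 11)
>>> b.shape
(29, 37)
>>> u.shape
(11, 11, 29)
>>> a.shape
(29,)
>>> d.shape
(11, 29)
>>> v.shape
(29, 11, 11)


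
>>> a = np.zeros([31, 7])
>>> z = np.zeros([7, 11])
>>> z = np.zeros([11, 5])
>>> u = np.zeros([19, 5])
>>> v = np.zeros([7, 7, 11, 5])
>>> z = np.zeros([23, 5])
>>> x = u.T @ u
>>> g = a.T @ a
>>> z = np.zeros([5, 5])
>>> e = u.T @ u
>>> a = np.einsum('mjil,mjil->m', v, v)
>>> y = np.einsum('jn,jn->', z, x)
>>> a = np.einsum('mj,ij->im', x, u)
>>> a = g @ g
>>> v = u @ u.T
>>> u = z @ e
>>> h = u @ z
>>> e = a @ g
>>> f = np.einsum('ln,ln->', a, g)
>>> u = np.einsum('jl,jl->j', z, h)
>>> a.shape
(7, 7)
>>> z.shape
(5, 5)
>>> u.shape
(5,)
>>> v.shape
(19, 19)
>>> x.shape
(5, 5)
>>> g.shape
(7, 7)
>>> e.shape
(7, 7)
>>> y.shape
()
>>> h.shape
(5, 5)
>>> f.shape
()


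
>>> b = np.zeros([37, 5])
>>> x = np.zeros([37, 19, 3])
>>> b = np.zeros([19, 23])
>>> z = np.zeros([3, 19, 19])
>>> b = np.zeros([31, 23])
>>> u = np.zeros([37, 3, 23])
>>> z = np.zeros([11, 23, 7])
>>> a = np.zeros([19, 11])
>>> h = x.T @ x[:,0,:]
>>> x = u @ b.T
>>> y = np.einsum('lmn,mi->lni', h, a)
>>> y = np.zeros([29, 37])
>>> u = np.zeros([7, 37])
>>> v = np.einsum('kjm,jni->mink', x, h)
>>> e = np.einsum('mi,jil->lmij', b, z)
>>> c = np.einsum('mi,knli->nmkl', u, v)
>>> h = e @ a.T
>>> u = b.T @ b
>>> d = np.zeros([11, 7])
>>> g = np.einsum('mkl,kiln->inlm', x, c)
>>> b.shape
(31, 23)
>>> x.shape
(37, 3, 31)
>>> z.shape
(11, 23, 7)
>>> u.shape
(23, 23)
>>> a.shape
(19, 11)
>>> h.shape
(7, 31, 23, 19)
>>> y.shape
(29, 37)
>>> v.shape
(31, 3, 19, 37)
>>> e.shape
(7, 31, 23, 11)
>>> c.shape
(3, 7, 31, 19)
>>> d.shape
(11, 7)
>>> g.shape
(7, 19, 31, 37)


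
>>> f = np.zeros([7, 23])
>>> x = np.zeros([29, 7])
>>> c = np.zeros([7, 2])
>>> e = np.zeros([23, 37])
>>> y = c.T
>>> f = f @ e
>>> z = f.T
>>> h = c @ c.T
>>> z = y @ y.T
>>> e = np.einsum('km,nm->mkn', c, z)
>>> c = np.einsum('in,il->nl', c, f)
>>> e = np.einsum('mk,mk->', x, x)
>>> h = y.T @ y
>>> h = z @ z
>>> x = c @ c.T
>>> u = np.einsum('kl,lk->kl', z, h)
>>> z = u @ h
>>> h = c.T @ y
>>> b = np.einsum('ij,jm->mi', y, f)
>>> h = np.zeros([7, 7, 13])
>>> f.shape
(7, 37)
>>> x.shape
(2, 2)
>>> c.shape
(2, 37)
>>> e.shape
()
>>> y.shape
(2, 7)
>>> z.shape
(2, 2)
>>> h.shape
(7, 7, 13)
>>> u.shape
(2, 2)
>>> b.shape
(37, 2)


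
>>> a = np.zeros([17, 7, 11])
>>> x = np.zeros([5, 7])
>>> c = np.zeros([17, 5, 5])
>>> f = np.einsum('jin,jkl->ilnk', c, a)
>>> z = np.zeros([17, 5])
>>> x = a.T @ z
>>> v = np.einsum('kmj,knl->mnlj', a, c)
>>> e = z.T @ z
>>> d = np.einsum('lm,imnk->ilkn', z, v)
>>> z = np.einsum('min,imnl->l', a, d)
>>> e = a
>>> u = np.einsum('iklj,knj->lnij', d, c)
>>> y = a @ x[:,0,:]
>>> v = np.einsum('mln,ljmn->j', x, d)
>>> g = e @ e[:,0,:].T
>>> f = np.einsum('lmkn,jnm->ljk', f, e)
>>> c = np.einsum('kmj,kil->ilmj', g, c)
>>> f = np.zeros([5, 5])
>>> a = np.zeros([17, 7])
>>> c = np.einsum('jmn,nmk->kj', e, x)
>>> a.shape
(17, 7)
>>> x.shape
(11, 7, 5)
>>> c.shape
(5, 17)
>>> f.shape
(5, 5)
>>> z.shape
(5,)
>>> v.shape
(17,)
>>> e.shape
(17, 7, 11)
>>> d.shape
(7, 17, 11, 5)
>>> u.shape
(11, 5, 7, 5)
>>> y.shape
(17, 7, 5)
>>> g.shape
(17, 7, 17)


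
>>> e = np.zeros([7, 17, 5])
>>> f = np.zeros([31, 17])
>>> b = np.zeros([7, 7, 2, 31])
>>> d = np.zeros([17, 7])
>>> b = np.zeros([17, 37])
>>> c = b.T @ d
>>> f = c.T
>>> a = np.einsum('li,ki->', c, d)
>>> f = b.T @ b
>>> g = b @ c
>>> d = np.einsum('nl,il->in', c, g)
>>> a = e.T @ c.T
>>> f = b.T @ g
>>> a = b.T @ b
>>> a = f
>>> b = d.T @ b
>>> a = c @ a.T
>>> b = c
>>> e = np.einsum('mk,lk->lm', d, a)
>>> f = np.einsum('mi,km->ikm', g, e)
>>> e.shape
(37, 17)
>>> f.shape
(7, 37, 17)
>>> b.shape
(37, 7)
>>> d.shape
(17, 37)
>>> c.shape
(37, 7)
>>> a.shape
(37, 37)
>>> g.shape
(17, 7)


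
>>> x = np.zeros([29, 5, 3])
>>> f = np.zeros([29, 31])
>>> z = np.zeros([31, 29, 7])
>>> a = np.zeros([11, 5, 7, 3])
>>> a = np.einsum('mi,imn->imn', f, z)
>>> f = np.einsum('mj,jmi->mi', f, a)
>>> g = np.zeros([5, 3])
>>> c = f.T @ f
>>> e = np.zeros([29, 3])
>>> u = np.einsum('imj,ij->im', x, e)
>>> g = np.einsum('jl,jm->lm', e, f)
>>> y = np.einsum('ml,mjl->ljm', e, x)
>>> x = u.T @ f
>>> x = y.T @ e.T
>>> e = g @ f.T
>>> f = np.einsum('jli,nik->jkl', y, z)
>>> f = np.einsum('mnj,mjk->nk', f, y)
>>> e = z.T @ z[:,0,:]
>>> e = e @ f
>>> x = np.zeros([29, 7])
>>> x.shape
(29, 7)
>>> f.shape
(7, 29)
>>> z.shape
(31, 29, 7)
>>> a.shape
(31, 29, 7)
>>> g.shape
(3, 7)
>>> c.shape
(7, 7)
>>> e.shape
(7, 29, 29)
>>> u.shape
(29, 5)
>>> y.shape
(3, 5, 29)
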